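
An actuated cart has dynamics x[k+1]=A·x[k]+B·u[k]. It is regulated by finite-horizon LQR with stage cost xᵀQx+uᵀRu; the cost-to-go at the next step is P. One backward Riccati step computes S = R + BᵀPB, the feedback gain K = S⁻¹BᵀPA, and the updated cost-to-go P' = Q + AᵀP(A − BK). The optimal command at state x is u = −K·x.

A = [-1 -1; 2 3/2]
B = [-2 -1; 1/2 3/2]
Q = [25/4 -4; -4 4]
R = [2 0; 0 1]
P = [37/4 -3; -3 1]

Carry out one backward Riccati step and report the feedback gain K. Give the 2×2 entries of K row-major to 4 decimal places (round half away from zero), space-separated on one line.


0.3722 0.3388 0.5431 0.4847

BᵀP = [-20.0000 6.5000; -13.7500 4.5000]
S = R + BᵀPB = [2 0; 0 1] + [43.2500 29.7500; 29.7500 20.5000] = [45.2500 29.7500; 29.7500 21.5000]
BᵀPA = [33.0000 29.7500; 22.7500 20.5000]
K = S⁻¹·BᵀPA = [0.3722 0.3388; 0.5431 0.4847]
A−BK = [0.2875 0.1623; 0.9993 0.6036]
AᵀP(A−BK) = [0.6114 0.5431; 0.5431 0.4847]
P' = Q + AᵀP(A−BK) = [6.8614 -3.4569; -3.4569 4.4847]
tr(P') = 11.3461


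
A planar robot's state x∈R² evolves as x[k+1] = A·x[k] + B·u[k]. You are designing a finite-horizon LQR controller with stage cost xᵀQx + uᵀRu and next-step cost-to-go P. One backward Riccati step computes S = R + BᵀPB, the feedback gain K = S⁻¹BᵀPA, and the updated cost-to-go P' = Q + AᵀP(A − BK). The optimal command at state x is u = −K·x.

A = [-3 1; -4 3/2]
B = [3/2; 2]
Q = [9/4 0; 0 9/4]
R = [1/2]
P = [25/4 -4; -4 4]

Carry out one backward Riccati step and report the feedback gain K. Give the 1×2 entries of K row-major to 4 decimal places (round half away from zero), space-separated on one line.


-1.8476 0.6667

BᵀP = [1.3750 2.0000]
S = R + BᵀPB = [1/2] + [6.0625] = [6.5625]
BᵀPA = [-12.1250 4.3750]
K = S⁻¹·BᵀPA = [-1.8476 0.6667]
A−BK = [-0.2286 0.0000; -0.3048 0.1667]
AᵀP(A−BK) = [1.8476 -0.6667; -0.6667 0.3333]
P' = Q + AᵀP(A−BK) = [4.0976 -0.6667; -0.6667 2.5833]
tr(P') = 6.6810


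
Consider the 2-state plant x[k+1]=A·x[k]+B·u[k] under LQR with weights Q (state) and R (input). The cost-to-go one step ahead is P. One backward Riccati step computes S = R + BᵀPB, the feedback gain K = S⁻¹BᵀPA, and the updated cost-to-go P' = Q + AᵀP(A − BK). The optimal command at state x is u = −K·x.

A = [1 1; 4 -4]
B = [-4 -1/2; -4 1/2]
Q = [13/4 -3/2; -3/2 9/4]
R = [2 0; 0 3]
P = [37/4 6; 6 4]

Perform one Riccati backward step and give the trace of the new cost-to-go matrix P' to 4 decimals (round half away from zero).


BᵀP = [-61.0000 -40.0000; -1.6250 -1.0000]
S = R + BᵀPB = [2 0; 0 3] + [404.0000 10.5000; 10.5000 0.3125] = [406.0000 10.5000; 10.5000 3.3125]
BᵀPA = [-221.0000 99.0000; -5.6250 2.3750]
K = S⁻¹·BᵀPA = [-0.5451 0.2454; 0.0298 -0.0609]
A−BK = [-1.1655 1.9512; 1.8047 -2.9879]
AᵀP(A−BK) = [0.9493 -0.8553; -0.8553 1.0983]
P' = Q + AᵀP(A−BK) = [4.1993 -2.3553; -2.3553 3.3483]
tr(P') = 7.5476

7.5476


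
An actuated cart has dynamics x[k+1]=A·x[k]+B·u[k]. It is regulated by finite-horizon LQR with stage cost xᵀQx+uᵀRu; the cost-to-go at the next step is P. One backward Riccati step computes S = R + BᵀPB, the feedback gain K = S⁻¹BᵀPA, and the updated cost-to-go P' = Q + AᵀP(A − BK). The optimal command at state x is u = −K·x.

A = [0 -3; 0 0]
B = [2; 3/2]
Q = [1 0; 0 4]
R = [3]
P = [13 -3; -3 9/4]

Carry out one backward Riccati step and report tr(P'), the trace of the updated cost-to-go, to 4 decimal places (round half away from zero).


BᵀP = [21.5000 -2.6250]
S = R + BᵀPB = [3] + [39.0625] = [42.0625]
BᵀPA = [0.0000 -64.5000]
K = S⁻¹·BᵀPA = [0.0000 -1.5334]
A−BK = [0.0000 0.0669; 0.0000 2.3001]
AᵀP(A−BK) = [0.0000 0.0000; 0.0000 18.0936]
P' = Q + AᵀP(A−BK) = [1.0000 0.0000; 0.0000 22.0936]
tr(P') = 23.0936

23.0936


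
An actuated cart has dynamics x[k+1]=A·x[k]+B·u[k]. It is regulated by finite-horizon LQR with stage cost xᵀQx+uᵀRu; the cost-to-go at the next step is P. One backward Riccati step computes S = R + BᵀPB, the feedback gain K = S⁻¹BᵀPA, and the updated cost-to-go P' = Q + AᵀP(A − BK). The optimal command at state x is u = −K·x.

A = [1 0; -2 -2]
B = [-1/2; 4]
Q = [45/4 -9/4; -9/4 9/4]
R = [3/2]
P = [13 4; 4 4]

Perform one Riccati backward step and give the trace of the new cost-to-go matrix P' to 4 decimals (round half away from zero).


21.1493

BᵀP = [9.5000 14.0000]
S = R + BᵀPB = [3/2] + [51.2500] = [52.7500]
BᵀPA = [-18.5000 -28.0000]
K = S⁻¹·BᵀPA = [-0.3507 -0.5308]
A−BK = [0.8246 -0.2654; -0.5972 0.1232]
AᵀP(A−BK) = [6.5118 -1.8199; -1.8199 1.1374]
P' = Q + AᵀP(A−BK) = [17.7618 -4.0699; -4.0699 3.3874]
tr(P') = 21.1493


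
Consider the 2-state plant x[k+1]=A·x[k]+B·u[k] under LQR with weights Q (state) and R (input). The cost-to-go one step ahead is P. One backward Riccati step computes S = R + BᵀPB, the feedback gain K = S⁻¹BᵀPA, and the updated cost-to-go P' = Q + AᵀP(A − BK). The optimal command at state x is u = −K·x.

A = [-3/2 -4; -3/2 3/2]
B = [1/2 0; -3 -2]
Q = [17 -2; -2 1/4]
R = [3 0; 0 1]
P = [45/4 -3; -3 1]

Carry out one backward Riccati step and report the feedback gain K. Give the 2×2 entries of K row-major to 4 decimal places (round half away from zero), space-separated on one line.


BᵀP = [14.6250 -4.5000; 6.0000 -2.0000]
S = R + BᵀPB = [3 0; 0 1] + [20.8125 9.0000; 9.0000 4.0000] = [23.8125 9.0000; 9.0000 5.0000]
BᵀPA = [-15.1875 -65.2500; -6.0000 -27.0000]
K = S⁻¹·BᵀPA = [-0.5764 -2.1872; -0.1626 -1.4631]
A−BK = [-1.2118 -2.9064; -3.5542 -7.9877]
AᵀP(A−BK) = [4.3337 12.0037; 12.0037 36.0333]
P' = Q + AᵀP(A−BK) = [21.3337 10.0037; 10.0037 36.2833]
tr(P') = 57.6170

-0.5764 -2.1872 -0.1626 -1.4631


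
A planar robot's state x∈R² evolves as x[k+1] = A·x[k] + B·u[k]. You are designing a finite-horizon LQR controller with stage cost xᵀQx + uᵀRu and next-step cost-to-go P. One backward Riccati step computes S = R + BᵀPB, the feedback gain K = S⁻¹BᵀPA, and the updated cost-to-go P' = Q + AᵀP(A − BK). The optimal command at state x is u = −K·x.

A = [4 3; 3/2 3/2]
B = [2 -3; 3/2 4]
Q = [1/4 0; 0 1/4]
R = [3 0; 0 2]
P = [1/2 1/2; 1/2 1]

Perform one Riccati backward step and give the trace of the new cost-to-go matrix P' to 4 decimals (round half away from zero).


BᵀP = [1.7500 2.5000; 0.5000 2.5000]
S = R + BᵀPB = [3 0; 0 2] + [7.2500 4.7500; 4.7500 8.5000] = [10.2500 4.7500; 4.7500 10.5000]
BᵀPA = [10.7500 9.0000; 5.7500 5.2500]
K = S⁻¹·BᵀPA = [1.0059 0.8178; 0.0926 0.1301]
A−BK = [2.2660 1.7546; -0.3791 -0.2469]
AᵀP(A−BK) = [4.9045 3.9611; 3.9611 3.2072]
P' = Q + AᵀP(A−BK) = [5.1545 3.9611; 3.9611 3.4572]
tr(P') = 8.6117

8.6117


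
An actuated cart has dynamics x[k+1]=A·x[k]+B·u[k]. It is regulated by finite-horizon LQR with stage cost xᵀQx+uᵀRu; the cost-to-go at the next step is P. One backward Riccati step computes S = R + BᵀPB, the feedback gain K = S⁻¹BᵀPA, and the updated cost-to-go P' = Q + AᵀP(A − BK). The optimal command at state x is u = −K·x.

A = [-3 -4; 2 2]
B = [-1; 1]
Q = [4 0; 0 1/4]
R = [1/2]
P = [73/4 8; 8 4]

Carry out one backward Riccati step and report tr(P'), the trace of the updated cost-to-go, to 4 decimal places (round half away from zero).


30.4907

BᵀP = [-10.2500 -4.0000]
S = R + BᵀPB = [1/2] + [6.2500] = [6.7500]
BᵀPA = [22.7500 33.0000]
K = S⁻¹·BᵀPA = [3.3704 4.8889]
A−BK = [0.3704 0.8889; -1.3704 -2.8889]
AᵀP(A−BK) = [7.5741 11.7778; 11.7778 18.6667]
P' = Q + AᵀP(A−BK) = [11.5741 11.7778; 11.7778 18.9167]
tr(P') = 30.4907


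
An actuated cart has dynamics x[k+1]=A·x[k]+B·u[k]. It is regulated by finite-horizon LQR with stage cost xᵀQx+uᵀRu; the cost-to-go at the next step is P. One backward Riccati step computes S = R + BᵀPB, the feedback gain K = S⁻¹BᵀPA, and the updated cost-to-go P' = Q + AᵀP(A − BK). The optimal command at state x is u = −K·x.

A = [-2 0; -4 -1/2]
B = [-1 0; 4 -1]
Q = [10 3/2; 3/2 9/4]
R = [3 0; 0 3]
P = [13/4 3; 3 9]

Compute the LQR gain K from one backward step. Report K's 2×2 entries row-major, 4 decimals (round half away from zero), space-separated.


-0.9577 -0.1162 0.8662 0.0555

BᵀP = [8.7500 33.0000; -3.0000 -9.0000]
S = R + BᵀPB = [3 0; 0 3] + [123.2500 -33.0000; -33.0000 9.0000] = [126.2500 -33.0000; -33.0000 12.0000]
BᵀPA = [-149.5000 -16.5000; 42.0000 4.5000]
K = S⁻¹·BᵀPA = [-0.9577 -0.1162; 0.8662 0.0555]
A−BK = [-2.9577 -0.1162; 0.6972 0.0202]
AᵀP(A−BK) = [25.4366 1.2993; 1.2993 0.0832]
P' = Q + AᵀP(A−BK) = [35.4366 2.7993; 2.7993 2.3332]
tr(P') = 37.7698


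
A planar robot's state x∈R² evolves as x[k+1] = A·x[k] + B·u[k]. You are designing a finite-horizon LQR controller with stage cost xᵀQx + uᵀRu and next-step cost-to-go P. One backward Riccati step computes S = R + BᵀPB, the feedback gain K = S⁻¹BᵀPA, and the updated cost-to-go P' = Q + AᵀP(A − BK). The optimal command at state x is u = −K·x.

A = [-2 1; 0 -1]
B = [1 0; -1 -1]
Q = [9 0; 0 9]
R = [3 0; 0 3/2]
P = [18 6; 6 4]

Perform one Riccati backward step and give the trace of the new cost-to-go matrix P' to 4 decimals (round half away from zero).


34.6667

BᵀP = [12.0000 2.0000; -6.0000 -4.0000]
S = R + BᵀPB = [3 0; 0 3/2] + [10.0000 -2.0000; -2.0000 4.0000] = [13.0000 -2.0000; -2.0000 5.5000]
BᵀPA = [-24.0000 10.0000; 12.0000 -2.0000]
K = S⁻¹·BᵀPA = [-1.6000 0.7556; 1.6000 -0.0889]
A−BK = [-0.4000 0.2444; 0.0000 -0.3333]
AᵀP(A−BK) = [14.4000 -4.8000; -4.8000 2.2667]
P' = Q + AᵀP(A−BK) = [23.4000 -4.8000; -4.8000 11.2667]
tr(P') = 34.6667


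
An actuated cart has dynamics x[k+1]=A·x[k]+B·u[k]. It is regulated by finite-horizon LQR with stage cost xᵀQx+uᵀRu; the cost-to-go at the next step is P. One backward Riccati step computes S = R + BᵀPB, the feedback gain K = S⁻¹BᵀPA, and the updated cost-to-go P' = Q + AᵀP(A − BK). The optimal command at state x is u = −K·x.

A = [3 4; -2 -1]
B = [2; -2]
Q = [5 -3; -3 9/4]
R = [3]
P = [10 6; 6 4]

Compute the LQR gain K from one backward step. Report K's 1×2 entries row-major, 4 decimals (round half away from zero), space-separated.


BᵀP = [8.0000 4.0000]
S = R + BᵀPB = [3] + [8.0000] = [11.0000]
BᵀPA = [16.0000 28.0000]
K = S⁻¹·BᵀPA = [1.4545 2.5455]
A−BK = [0.0909 -1.0909; 0.9091 4.0909]
AᵀP(A−BK) = [10.7273 21.2727; 21.2727 44.7273]
P' = Q + AᵀP(A−BK) = [15.7273 18.2727; 18.2727 46.9773]
tr(P') = 62.7045

1.4545 2.5455


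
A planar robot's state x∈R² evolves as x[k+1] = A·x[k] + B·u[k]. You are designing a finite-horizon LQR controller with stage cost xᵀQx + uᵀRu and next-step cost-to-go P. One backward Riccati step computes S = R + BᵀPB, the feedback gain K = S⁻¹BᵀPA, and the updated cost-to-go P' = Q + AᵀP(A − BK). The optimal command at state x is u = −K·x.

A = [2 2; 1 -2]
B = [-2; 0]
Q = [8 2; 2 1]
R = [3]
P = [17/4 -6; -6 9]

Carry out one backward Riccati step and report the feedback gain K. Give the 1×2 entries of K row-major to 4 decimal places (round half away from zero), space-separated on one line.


BᵀP = [-8.5000 12.0000]
S = R + BᵀPB = [3] + [17.0000] = [20.0000]
BᵀPA = [-5.0000 -41.0000]
K = S⁻¹·BᵀPA = [-0.2500 -2.0500]
A−BK = [1.5000 -2.1000; 1.0000 -2.0000]
AᵀP(A−BK) = [0.7500 0.7500; 0.7500 16.9500]
P' = Q + AᵀP(A−BK) = [8.7500 2.7500; 2.7500 17.9500]
tr(P') = 26.7000

-0.2500 -2.0500


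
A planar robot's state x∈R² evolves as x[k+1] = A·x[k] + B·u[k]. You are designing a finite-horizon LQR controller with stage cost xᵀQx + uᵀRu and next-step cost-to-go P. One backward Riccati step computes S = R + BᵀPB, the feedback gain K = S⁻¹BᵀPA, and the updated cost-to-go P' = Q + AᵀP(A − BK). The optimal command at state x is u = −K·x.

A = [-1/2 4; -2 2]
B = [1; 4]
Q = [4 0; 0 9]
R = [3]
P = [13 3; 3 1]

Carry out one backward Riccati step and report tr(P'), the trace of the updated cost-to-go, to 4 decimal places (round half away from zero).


41.6384

BᵀP = [25.0000 7.0000]
S = R + BᵀPB = [3] + [53.0000] = [56.0000]
BᵀPA = [-26.5000 114.0000]
K = S⁻¹·BᵀPA = [-0.4732 2.0357]
A−BK = [-0.0268 1.9643; -0.1071 -6.1429]
AᵀP(A−BK) = [0.7098 -3.0536; -3.0536 27.9286]
P' = Q + AᵀP(A−BK) = [4.7098 -3.0536; -3.0536 36.9286]
tr(P') = 41.6384


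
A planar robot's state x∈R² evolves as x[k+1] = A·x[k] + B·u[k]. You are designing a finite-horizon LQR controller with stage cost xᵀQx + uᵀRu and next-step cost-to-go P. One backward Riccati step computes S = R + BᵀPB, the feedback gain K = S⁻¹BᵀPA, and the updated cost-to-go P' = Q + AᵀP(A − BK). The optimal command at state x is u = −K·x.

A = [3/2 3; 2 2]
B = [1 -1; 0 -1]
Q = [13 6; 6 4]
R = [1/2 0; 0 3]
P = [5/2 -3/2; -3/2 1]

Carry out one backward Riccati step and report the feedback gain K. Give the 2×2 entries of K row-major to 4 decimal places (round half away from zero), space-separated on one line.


0.2237 1.4474 -0.0789 -0.1579

BᵀP = [2.5000 -1.5000; -1.0000 0.5000]
S = R + BᵀPB = [1/2 0; 0 3] + [2.5000 -1.0000; -1.0000 0.5000] = [3.0000 -1.0000; -1.0000 3.5000]
BᵀPA = [0.7500 4.5000; -0.5000 -2.0000]
K = S⁻¹·BᵀPA = [0.2237 1.4474; -0.0789 -0.1579]
A−BK = [1.1974 1.3947; 1.9211 1.8421]
AᵀP(A−BK) = [0.4178 0.5855; 0.5855 1.6711]
P' = Q + AᵀP(A−BK) = [13.4178 6.5855; 6.5855 5.6711]
tr(P') = 19.0888


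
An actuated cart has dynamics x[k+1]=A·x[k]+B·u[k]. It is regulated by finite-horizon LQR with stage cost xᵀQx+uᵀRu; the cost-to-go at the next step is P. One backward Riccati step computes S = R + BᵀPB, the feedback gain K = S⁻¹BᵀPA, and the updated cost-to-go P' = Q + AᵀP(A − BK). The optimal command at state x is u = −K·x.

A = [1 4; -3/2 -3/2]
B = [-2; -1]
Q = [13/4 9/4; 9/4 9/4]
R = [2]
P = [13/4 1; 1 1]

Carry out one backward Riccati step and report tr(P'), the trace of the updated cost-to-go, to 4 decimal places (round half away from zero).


BᵀP = [-7.5000 -3.0000]
S = R + BᵀPB = [2] + [18.0000] = [20.0000]
BᵀPA = [-3.0000 -25.5000]
K = S⁻¹·BᵀPA = [-0.1500 -1.2750]
A−BK = [0.7000 1.4500; -1.6500 -2.7750]
AᵀP(A−BK) = [2.0500 3.9250; 3.9250 9.7375]
P' = Q + AᵀP(A−BK) = [5.3000 6.1750; 6.1750 11.9875]
tr(P') = 17.2875

17.2875


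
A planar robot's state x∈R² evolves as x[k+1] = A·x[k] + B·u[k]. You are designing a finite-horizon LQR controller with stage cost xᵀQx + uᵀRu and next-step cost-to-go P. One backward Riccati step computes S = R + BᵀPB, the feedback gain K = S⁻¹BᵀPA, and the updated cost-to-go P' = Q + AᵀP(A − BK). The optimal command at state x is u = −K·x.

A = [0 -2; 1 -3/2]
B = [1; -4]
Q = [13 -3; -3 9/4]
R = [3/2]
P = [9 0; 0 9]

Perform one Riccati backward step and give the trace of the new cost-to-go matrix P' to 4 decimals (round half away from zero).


BᵀP = [9.0000 -36.0000]
S = R + BᵀPB = [3/2] + [153.0000] = [154.5000]
BᵀPA = [-36.0000 36.0000]
K = S⁻¹·BᵀPA = [-0.2330 0.2330]
A−BK = [0.2330 -2.2330; 0.0680 -0.5680]
AᵀP(A−BK) = [0.6117 -5.1117; -5.1117 47.8617]
P' = Q + AᵀP(A−BK) = [13.6117 -8.1117; -8.1117 50.1117]
tr(P') = 63.7233

63.7233


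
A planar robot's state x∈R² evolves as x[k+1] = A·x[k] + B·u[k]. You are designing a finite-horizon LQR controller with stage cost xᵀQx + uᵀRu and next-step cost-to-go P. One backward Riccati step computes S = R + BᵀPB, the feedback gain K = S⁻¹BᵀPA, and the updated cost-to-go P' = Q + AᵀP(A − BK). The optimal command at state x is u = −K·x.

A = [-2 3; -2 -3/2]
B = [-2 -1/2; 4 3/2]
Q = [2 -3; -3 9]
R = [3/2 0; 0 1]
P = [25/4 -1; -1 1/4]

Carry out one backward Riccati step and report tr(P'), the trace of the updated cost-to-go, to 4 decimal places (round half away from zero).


BᵀP = [-16.5000 3.0000; -4.6250 0.8750]
S = R + BᵀPB = [3/2 0; 0 1] + [45.0000 12.7500; 12.7500 3.6250] = [46.5000 12.7500; 12.7500 4.6250]
BᵀPA = [27.0000 -54.0000; 7.5000 -15.1875]
K = S⁻¹·BᵀPA = [0.5571 -1.0688; 0.0857 -0.3375]
A−BK = [-0.8429 0.6938; -4.3571 3.2813]
AᵀP(A−BK) = [2.3143 -2.3625; -2.3625 2.9742]
P' = Q + AᵀP(A−BK) = [4.3143 -5.3625; -5.3625 11.9742]
tr(P') = 16.2885

16.2885


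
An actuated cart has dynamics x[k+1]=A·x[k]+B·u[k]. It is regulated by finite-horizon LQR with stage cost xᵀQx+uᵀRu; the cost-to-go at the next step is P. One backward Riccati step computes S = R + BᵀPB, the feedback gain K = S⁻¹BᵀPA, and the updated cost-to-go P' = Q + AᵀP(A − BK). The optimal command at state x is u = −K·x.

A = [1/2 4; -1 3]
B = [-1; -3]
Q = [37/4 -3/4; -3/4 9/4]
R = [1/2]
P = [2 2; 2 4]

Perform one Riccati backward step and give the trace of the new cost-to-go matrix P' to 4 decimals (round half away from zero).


19.5842

BᵀP = [-8.0000 -14.0000]
S = R + BᵀPB = [1/2] + [50.0000] = [50.5000]
BᵀPA = [10.0000 -74.0000]
K = S⁻¹·BᵀPA = [0.1980 -1.4653]
A−BK = [0.6980 2.5347; -0.4059 -1.3960]
AᵀP(A−BK) = [0.5198 1.6535; 1.6535 7.5644]
P' = Q + AᵀP(A−BK) = [9.7698 0.9035; 0.9035 9.8144]
tr(P') = 19.5842


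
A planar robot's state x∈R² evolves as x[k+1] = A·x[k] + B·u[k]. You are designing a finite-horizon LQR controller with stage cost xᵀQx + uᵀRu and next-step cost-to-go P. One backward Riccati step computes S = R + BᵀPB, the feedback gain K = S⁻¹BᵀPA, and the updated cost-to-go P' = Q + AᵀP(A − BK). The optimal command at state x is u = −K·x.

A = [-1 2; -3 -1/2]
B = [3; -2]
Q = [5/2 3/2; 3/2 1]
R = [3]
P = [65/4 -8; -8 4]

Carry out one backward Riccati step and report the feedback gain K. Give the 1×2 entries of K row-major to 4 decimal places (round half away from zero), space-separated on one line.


BᵀP = [64.7500 -32.0000]
S = R + BᵀPB = [3] + [258.2500] = [261.2500]
BᵀPA = [31.2500 145.5000]
K = S⁻¹·BᵀPA = [0.1196 0.5569]
A−BK = [-1.3589 0.3292; -2.7608 0.6139]
AᵀP(A−BK) = [0.5120 0.0957; 0.0957 0.9656]
P' = Q + AᵀP(A−BK) = [3.0120 1.5957; 1.5957 1.9656]
tr(P') = 4.9775

0.1196 0.5569


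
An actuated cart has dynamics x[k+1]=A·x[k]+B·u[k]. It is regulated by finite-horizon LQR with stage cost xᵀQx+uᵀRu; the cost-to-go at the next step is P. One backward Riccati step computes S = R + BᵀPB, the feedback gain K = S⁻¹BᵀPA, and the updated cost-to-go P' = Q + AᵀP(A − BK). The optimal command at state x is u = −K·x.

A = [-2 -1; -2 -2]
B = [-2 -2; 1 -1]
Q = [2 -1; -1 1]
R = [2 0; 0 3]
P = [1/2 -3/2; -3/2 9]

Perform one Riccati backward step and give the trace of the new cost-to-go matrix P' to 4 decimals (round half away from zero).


10.8568

BᵀP = [-2.5000 12.0000; 0.5000 -6.0000]
S = R + BᵀPB = [2 0; 0 3] + [17.0000 -7.0000; -7.0000 5.0000] = [19.0000 -7.0000; -7.0000 8.0000]
BᵀPA = [-19.0000 -21.5000; 11.0000 11.5000]
K = S⁻¹·BᵀPA = [-0.7282 -0.8883; 0.7379 0.6602]
A−BK = [-1.9806 -1.4563; -0.5340 -0.4515]
AᵀP(A−BK) = [4.0485 3.8592; 3.8592 3.8083]
P' = Q + AᵀP(A−BK) = [6.0485 2.8592; 2.8592 4.8083]
tr(P') = 10.8568


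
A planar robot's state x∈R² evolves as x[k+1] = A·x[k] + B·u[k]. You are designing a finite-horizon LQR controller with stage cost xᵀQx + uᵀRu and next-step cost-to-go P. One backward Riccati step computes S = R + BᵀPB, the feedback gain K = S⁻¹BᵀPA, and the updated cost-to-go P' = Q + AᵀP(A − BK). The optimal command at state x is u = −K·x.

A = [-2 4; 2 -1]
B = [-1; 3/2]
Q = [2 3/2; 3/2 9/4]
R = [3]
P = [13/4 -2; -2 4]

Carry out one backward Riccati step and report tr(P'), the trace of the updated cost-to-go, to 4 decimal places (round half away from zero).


BᵀP = [-6.2500 8.0000]
S = R + BᵀPB = [3] + [18.2500] = [21.2500]
BᵀPA = [28.5000 -33.0000]
K = S⁻¹·BᵀPA = [1.3412 -1.5529]
A−BK = [-0.6588 2.4471; -0.0118 1.3294]
AᵀP(A−BK) = [6.7765 -9.7412; -9.7412 20.7529]
P' = Q + AᵀP(A−BK) = [8.7765 -8.2412; -8.2412 23.0029]
tr(P') = 31.7794

31.7794


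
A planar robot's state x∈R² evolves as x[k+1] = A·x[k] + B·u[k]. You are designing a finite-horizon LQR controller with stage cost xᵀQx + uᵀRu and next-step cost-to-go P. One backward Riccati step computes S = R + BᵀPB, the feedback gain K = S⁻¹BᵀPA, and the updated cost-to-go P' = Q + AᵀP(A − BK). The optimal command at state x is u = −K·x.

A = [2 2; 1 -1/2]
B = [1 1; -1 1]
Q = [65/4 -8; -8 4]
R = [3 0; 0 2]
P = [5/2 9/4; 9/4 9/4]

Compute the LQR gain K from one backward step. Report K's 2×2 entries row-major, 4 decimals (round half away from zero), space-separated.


0.0582 0.1045 1.2432 0.6421

BᵀP = [0.2500 0.0000; 4.7500 4.5000]
S = R + BᵀPB = [3 0; 0 2] + [0.2500 0.2500; 0.2500 9.2500] = [3.2500 0.2500; 0.2500 11.2500]
BᵀPA = [0.5000 0.5000; 14.0000 7.2500]
K = S⁻¹·BᵀPA = [0.0582 0.1045; 1.2432 0.6421]
A−BK = [0.6986 1.2534; -0.1849 -1.0377]
AᵀP(A−BK) = [3.8168 2.0830; 2.0830 1.3549]
P' = Q + AᵀP(A−BK) = [20.0668 -5.9170; -5.9170 5.3549]
tr(P') = 25.4217


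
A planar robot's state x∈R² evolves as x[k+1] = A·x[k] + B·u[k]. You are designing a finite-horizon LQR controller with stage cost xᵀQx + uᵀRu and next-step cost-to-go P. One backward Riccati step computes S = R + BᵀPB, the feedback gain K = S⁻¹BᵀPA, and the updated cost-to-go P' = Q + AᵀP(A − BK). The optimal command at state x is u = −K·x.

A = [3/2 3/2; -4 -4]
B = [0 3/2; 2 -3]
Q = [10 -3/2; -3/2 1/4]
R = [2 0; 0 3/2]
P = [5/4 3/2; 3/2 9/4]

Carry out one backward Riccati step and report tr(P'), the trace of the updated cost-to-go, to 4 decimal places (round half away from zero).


13.8168

BᵀP = [3.0000 4.5000; -2.6250 -4.5000]
S = R + BᵀPB = [2 0; 0 3/2] + [9.0000 -9.0000; -9.0000 9.5625] = [11.0000 -9.0000; -9.0000 11.0625]
BᵀPA = [-13.5000 -13.5000; 14.0625 14.0625]
K = S⁻¹·BᵀPA = [-0.5599 -0.5599; 0.8157 0.8157]
A−BK = [0.2765 0.2765; -0.4332 -0.4332]
AᵀP(A−BK) = [1.7834 1.7834; 1.7834 1.7834]
P' = Q + AᵀP(A−BK) = [11.7834 0.2834; 0.2834 2.0334]
tr(P') = 13.8168


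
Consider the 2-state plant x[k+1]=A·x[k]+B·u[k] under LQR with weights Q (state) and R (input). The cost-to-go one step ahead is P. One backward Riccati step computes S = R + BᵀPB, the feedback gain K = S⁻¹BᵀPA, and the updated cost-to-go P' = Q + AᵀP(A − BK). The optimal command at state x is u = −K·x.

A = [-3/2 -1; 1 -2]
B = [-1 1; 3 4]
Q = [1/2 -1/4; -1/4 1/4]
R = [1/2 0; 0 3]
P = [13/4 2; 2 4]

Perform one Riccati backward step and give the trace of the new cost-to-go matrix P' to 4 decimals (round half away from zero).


3.0351

BᵀP = [2.7500 10.0000; 11.2500 18.0000]
S = R + BᵀPB = [1/2 0; 0 3] + [27.2500 42.7500; 42.7500 83.2500] = [27.7500 42.7500; 42.7500 86.2500]
BᵀPA = [5.8750 -22.7500; 1.1250 -47.2500]
K = S⁻¹·BᵀPA = [0.8105 0.1021; -0.3887 -0.5984]
A−BK = [-0.3009 -0.2995; 0.1233 0.0875]
AᵀP(A−BK) = [0.9882 0.9486; 0.9486 1.2969]
P' = Q + AᵀP(A−BK) = [1.4882 0.6986; 0.6986 1.5469]
tr(P') = 3.0351


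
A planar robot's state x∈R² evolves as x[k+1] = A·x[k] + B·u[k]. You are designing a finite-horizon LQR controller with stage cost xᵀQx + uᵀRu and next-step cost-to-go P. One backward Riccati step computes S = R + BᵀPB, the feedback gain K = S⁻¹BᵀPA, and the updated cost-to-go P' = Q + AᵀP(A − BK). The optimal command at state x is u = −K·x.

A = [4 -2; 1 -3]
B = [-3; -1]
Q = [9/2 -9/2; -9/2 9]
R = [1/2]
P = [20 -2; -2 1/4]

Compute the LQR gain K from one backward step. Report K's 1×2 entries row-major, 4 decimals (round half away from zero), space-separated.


BᵀP = [-58.0000 5.7500]
S = R + BᵀPB = [1/2] + [168.2500] = [168.7500]
BᵀPA = [-226.2500 98.7500]
K = S⁻¹·BᵀPA = [-1.3407 0.5852]
A−BK = [-0.0222 -0.2444; -0.3407 -2.4148]
AᵀP(A−BK) = [0.9074 -0.3519; -0.3519 0.4630]
P' = Q + AᵀP(A−BK) = [5.4074 -4.8519; -4.8519 9.4630]
tr(P') = 14.8704

-1.3407 0.5852


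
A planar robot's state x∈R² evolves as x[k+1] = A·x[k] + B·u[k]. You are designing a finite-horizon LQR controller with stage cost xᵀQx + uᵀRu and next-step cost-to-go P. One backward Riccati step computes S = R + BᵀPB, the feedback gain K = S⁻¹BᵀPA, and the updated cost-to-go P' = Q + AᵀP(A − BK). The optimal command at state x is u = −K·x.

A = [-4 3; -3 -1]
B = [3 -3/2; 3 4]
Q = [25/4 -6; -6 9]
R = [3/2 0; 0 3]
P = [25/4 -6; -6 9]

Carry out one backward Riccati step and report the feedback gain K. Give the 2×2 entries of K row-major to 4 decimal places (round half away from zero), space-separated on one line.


BᵀP = [0.7500 9.0000; -33.3750 45.0000]
S = R + BᵀPB = [3/2 0; 0 3] + [29.2500 34.8750; 34.8750 230.0625] = [30.7500 34.8750; 34.8750 233.0625]
BᵀPA = [-30.0000 -6.7500; -1.5000 -145.1250]
K = S⁻¹·BᵀPA = [-1.1662 0.5862; 0.1681 -0.7104]
A−BK = [-0.2492 0.1758; -0.1736 0.0830]
AᵀP(A−BK) = [2.2651 -1.4799; -1.4799 2.1095]
P' = Q + AᵀP(A−BK) = [8.5151 -7.4799; -7.4799 11.1095]
tr(P') = 19.6246

-1.1662 0.5862 0.1681 -0.7104


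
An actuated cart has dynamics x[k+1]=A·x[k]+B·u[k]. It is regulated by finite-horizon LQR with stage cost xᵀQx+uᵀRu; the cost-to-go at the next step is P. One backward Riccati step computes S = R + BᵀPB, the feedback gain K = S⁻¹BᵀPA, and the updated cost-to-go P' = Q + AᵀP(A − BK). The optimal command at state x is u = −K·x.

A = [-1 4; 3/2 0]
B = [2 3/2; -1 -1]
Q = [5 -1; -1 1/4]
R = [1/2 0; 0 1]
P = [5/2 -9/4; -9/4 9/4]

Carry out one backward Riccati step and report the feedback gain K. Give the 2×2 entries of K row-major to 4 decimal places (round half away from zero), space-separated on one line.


-0.5829 1.0316 -0.2665 0.3724

BᵀP = [7.2500 -6.7500; 6.0000 -5.6250]
S = R + BᵀPB = [1/2 0; 0 1] + [21.2500 17.6250; 17.6250 14.6250] = [21.7500 17.6250; 17.6250 15.6250]
BᵀPA = [-17.3750 29.0000; -14.4375 24.0000]
K = S⁻¹·BᵀPA = [-0.5829 1.0316; -0.2665 0.3724]
A−BK = [0.5655 1.3783; 0.6506 1.4040]
AᵀP(A−BK) = [0.3371 -0.2001; -0.2001 1.1471]
P' = Q + AᵀP(A−BK) = [5.3371 -1.2001; -1.2001 1.3971]
tr(P') = 6.7343


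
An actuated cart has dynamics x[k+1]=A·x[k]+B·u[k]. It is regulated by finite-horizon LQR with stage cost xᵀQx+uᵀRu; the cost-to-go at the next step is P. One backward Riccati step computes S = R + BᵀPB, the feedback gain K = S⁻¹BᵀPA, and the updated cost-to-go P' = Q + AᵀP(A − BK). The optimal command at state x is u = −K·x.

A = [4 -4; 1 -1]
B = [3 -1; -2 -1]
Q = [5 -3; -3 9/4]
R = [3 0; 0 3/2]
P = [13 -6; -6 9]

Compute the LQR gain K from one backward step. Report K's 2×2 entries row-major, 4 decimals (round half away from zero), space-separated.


0.6120 -0.6120 -1.8974 1.8974

BᵀP = [51.0000 -36.0000; -7.0000 -3.0000]
S = R + BᵀPB = [3 0; 0 3/2] + [225.0000 -15.0000; -15.0000 10.0000] = [228.0000 -15.0000; -15.0000 11.5000]
BᵀPA = [168.0000 -168.0000; -31.0000 31.0000]
K = S⁻¹·BᵀPA = [0.6120 -0.6120; -1.8974 1.8974]
A−BK = [0.2666 -0.2666; 0.3267 -0.3267]
AᵀP(A−BK) = [7.3630 -7.3630; -7.3630 7.3630]
P' = Q + AᵀP(A−BK) = [12.3630 -10.3630; -10.3630 9.6130]
tr(P') = 21.9759


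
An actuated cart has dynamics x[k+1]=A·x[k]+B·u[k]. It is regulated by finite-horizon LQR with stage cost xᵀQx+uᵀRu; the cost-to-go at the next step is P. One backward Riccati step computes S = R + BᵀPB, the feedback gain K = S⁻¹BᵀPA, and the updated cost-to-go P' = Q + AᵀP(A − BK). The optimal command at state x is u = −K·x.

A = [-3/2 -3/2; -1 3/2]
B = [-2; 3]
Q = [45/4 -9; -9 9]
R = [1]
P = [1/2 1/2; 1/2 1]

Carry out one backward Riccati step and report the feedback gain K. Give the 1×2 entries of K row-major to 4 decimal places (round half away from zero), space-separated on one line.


-0.4583 0.3750

BᵀP = [0.5000 2.0000]
S = R + BᵀPB = [1] + [5.0000] = [6.0000]
BᵀPA = [-2.7500 2.2500]
K = S⁻¹·BᵀPA = [-0.4583 0.3750]
A−BK = [-2.4167 -0.7500; 0.3750 0.3750]
AᵀP(A−BK) = [2.3646 0.2813; 0.2813 0.2813]
P' = Q + AᵀP(A−BK) = [13.6146 -8.7188; -8.7188 9.2813]
tr(P') = 22.8958


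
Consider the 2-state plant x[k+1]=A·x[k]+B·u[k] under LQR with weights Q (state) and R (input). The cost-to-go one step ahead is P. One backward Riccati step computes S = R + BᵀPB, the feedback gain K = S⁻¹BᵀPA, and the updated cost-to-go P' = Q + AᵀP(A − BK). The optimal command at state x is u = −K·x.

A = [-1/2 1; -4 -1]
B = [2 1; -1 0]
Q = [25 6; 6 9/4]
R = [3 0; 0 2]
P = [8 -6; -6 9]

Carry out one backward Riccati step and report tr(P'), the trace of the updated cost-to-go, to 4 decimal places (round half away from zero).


68.1480

BᵀP = [22.0000 -21.0000; 8.0000 -6.0000]
S = R + BᵀPB = [3 0; 0 2] + [65.0000 22.0000; 22.0000 8.0000] = [68.0000 22.0000; 22.0000 10.0000]
BᵀPA = [73.0000 43.0000; 20.0000 14.0000]
K = S⁻¹·BᵀPA = [1.4796 0.6224; -1.2551 0.0306]
A−BK = [-2.2041 -0.2755; -2.5204 -0.3776]
AᵀP(A−BK) = [39.0918 6.9490; 6.9490 1.8061]
P' = Q + AᵀP(A−BK) = [64.0918 12.9490; 12.9490 4.0561]
tr(P') = 68.1480


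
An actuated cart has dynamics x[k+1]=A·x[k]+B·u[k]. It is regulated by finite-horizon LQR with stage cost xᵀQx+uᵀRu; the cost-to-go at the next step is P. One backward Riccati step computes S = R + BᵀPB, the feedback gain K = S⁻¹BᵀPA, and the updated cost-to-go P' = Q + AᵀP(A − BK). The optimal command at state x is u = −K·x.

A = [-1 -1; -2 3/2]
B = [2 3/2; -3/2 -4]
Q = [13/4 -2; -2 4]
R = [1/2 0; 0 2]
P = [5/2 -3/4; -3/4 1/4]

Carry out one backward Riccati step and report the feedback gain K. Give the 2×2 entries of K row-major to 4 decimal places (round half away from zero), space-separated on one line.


BᵀP = [6.1250 -1.8750; 6.7500 -2.1250]
S = R + BᵀPB = [1/2 0; 0 2] + [15.0625 16.6875; 16.6875 18.6250] = [15.5625 16.6875; 16.6875 20.6250]
BᵀPA = [-2.3750 -8.9375; -2.5000 -9.9375]
K = S⁻¹·BᵀPA = [-0.1709 -0.4353; 0.0171 -0.1296]
A−BK = [-0.6838 0.0651; -2.1880 0.3286]
AᵀP(A−BK) = [0.1368 0.0171; 0.0171 0.1339]
P' = Q + AᵀP(A−BK) = [3.3868 -1.9829; -1.9829 4.1339]
tr(P') = 7.5206

-0.1709 -0.4353 0.0171 -0.1296


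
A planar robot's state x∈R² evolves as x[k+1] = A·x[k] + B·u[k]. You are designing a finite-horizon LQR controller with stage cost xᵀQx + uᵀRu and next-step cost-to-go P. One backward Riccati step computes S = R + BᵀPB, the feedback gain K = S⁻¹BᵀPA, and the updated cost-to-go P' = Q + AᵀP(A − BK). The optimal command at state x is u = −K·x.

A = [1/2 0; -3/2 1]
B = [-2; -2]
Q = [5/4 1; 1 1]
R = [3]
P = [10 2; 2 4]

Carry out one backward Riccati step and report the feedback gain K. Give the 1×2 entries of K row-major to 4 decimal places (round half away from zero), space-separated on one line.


0.0800 -0.1600

BᵀP = [-24.0000 -12.0000]
S = R + BᵀPB = [3] + [72.0000] = [75.0000]
BᵀPA = [6.0000 -12.0000]
K = S⁻¹·BᵀPA = [0.0800 -0.1600]
A−BK = [0.6600 -0.3200; -1.3400 0.6800]
AᵀP(A−BK) = [8.0200 -4.0400; -4.0400 2.0800]
P' = Q + AᵀP(A−BK) = [9.2700 -3.0400; -3.0400 3.0800]
tr(P') = 12.3500


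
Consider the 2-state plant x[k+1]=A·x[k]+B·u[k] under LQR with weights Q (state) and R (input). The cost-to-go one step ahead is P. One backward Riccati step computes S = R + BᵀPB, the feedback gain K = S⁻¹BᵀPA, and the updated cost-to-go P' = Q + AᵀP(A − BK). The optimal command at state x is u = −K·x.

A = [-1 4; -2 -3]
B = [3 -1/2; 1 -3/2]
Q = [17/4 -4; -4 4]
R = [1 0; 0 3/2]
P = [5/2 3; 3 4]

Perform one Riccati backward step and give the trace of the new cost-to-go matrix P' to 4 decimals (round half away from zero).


BᵀP = [10.5000 13.0000; -5.7500 -7.5000]
S = R + BᵀPB = [1 0; 0 3/2] + [44.5000 -24.7500; -24.7500 14.1250] = [45.5000 -24.7500; -24.7500 15.6250]
BᵀPA = [-36.5000 3.0000; 20.7500 -0.5000]
K = S⁻¹·BᵀPA = [-0.5769 0.3507; 0.4142 0.5235]
A−BK = [0.9377 3.2097; -0.8018 -2.5654]
AᵀP(A−BK) = [0.8488 0.9377; 0.9377 3.2097]
P' = Q + AᵀP(A−BK) = [5.0988 -3.0623; -3.0623 7.2097]
tr(P') = 12.3084

12.3084


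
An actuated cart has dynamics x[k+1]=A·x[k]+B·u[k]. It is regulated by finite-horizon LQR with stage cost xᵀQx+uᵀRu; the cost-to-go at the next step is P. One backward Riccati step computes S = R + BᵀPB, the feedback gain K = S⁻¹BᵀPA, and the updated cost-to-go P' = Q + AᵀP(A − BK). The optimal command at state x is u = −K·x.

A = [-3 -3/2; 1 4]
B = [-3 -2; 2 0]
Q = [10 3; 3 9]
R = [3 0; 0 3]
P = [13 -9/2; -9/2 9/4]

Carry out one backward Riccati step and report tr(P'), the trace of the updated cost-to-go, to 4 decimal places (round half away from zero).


26.8392

BᵀP = [-48.0000 18.0000; -26.0000 9.0000]
S = R + BᵀPB = [3 0; 0 3] + [180.0000 96.0000; 96.0000 52.0000] = [183.0000 96.0000; 96.0000 55.0000]
BᵀPA = [162.0000 144.0000; 87.0000 75.0000]
K = S⁻¹·BᵀPA = [0.6572 0.8481; 0.4346 -0.1166]
A−BK = [-0.1590 0.8110; -0.3145 2.3039]
AᵀP(A−BK) = [1.9638 1.0097; 1.0097 5.8754]
P' = Q + AᵀP(A−BK) = [11.9638 4.0097; 4.0097 14.8754]
tr(P') = 26.8392


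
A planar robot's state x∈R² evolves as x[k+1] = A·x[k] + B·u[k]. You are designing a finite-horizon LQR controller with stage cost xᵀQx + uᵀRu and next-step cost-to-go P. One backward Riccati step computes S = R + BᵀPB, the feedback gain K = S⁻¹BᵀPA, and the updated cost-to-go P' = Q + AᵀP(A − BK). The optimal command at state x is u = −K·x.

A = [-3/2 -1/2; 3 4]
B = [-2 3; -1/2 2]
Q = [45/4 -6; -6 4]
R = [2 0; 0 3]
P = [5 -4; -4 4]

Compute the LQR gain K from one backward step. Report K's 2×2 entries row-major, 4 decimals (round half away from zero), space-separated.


2.1875 2.2292 0.2344 0.4531

BᵀP = [-8.0000 6.0000; 7.0000 -4.0000]
S = R + BᵀPB = [2 0; 0 3] + [13.0000 -12.0000; -12.0000 13.0000] = [15.0000 -12.0000; -12.0000 16.0000]
BᵀPA = [30.0000 28.0000; -22.5000 -19.5000]
K = S⁻¹·BᵀPA = [2.1875 2.2292; 0.2344 0.4531]
A−BK = [2.1719 2.5990; 3.6250 4.2083]
AᵀP(A−BK) = [22.8984 25.0703; 25.0703 27.6693]
P' = Q + AᵀP(A−BK) = [34.1484 19.0703; 19.0703 31.6693]
tr(P') = 65.8177


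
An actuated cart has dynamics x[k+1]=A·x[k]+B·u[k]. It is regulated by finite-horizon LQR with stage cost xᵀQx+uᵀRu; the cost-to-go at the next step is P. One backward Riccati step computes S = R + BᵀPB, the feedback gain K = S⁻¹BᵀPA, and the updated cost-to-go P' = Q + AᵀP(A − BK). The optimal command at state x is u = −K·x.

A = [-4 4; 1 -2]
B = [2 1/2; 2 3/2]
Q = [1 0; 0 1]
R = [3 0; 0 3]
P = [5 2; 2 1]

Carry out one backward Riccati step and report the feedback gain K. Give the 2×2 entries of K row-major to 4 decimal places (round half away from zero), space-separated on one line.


BᵀP = [14.0000 6.0000; 5.5000 2.5000]
S = R + BᵀPB = [3 0; 0 3] + [40.0000 16.0000; 16.0000 6.5000] = [43.0000 16.0000; 16.0000 9.5000]
BᵀPA = [-50.0000 44.0000; -19.5000 17.0000]
K = S⁻¹·BᵀPA = [-1.0689 0.9574; -0.2525 0.1770]
A−BK = [-1.7361 1.9967; 3.5164 -4.1803]
AᵀP(A−BK) = [6.6344 -6.6787; -6.6787 6.8656]
P' = Q + AᵀP(A−BK) = [7.6344 -6.6787; -6.6787 7.8656]
tr(P') = 15.5000

-1.0689 0.9574 -0.2525 0.1770


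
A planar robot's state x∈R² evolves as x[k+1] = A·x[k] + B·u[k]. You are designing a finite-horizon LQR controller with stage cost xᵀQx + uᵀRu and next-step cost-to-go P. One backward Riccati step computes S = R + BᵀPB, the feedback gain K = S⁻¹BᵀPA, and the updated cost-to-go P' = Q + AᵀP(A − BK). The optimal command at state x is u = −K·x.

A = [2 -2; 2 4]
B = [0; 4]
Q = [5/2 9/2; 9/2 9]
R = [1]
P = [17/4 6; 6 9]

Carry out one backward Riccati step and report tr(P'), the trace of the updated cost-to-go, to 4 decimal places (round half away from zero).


BᵀP = [24.0000 36.0000]
S = R + BᵀPB = [1] + [144.0000] = [145.0000]
BᵀPA = [120.0000 96.0000]
K = S⁻¹·BᵀPA = [0.8276 0.6621]
A−BK = [2.0000 -2.0000; -1.3103 1.3517]
AᵀP(A−BK) = [1.6897 -0.4483; -0.4483 1.4414]
P' = Q + AᵀP(A−BK) = [4.1897 4.0517; 4.0517 10.4414]
tr(P') = 14.6310

14.6310


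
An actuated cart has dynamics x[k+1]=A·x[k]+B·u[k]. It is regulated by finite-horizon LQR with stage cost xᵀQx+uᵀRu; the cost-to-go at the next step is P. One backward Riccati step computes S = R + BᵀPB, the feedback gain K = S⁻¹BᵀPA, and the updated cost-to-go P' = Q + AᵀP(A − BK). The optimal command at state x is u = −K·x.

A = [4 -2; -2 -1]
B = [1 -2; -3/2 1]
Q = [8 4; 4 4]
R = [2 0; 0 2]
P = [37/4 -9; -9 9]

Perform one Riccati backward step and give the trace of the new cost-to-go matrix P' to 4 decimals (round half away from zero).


17.4069

BᵀP = [22.7500 -22.5000; -27.5000 27.0000]
S = R + BᵀPB = [2 0; 0 2] + [56.5000 -68.0000; -68.0000 82.0000] = [58.5000 -68.0000; -68.0000 84.0000]
BᵀPA = [136.0000 -23.0000; -164.0000 28.0000]
K = S⁻¹·BᵀPA = [0.9379 -0.0966; -1.1931 0.2552]
A−BK = [0.6759 -1.3931; 0.6000 -1.4000]
AᵀP(A−BK) = [4.7724 -1.0207; -1.0207 0.6345]
P' = Q + AᵀP(A−BK) = [12.7724 2.9793; 2.9793 4.6345]
tr(P') = 17.4069


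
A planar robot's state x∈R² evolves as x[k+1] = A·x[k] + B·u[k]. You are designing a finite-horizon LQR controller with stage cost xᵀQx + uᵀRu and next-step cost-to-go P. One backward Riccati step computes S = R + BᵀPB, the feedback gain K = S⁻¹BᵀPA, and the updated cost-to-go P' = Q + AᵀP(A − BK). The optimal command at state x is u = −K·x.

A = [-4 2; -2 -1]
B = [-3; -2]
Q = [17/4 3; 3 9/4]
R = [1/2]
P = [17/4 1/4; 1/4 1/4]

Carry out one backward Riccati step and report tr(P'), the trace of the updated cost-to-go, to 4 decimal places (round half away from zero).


8.7836

BᵀP = [-13.2500 -1.2500]
S = R + BᵀPB = [1/2] + [42.2500] = [42.7500]
BᵀPA = [55.5000 -25.2500]
K = S⁻¹·BᵀPA = [1.2982 -0.5906]
A−BK = [-0.1053 0.2281; 0.5965 -2.1813]
AᵀP(A−BK) = [0.9474 -0.7193; -0.7193 1.3363]
P' = Q + AᵀP(A−BK) = [5.1974 2.2807; 2.2807 3.5863]
tr(P') = 8.7836


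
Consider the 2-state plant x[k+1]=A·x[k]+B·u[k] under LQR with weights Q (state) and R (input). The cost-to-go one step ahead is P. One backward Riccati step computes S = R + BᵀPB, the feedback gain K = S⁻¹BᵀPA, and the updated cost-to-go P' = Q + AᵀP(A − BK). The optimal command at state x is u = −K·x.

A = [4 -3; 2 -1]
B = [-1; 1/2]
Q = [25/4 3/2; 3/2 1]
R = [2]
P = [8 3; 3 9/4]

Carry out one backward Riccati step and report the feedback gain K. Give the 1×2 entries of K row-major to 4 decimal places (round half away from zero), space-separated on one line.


BᵀP = [-6.5000 -1.8750]
S = R + BᵀPB = [2] + [5.5625] = [7.5625]
BᵀPA = [-29.7500 21.3750]
K = S⁻¹·BᵀPA = [-3.9339 2.8264]
A−BK = [0.0661 -0.1736; 3.9669 -2.4132]
AᵀP(A−BK) = [67.9669 -46.4132; -46.4132 31.8347]
P' = Q + AᵀP(A−BK) = [74.2169 -44.9132; -44.9132 32.8347]
tr(P') = 107.0517

-3.9339 2.8264


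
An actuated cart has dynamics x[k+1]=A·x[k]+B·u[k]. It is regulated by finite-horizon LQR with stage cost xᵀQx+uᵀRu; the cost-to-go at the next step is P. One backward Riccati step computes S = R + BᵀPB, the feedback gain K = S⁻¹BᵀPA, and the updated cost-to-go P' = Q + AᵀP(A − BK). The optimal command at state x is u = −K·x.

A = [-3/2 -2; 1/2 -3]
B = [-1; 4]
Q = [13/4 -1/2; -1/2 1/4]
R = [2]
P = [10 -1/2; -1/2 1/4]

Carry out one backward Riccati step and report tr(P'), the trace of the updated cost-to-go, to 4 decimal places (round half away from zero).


BᵀP = [-12.0000 1.5000]
S = R + BᵀPB = [2] + [18.0000] = [20.0000]
BᵀPA = [18.7500 19.5000]
K = S⁻¹·BᵀPA = [0.9375 0.9750]
A−BK = [-0.5625 -1.0250; -3.2500 -6.9000]
AᵀP(A−BK) = [5.7344 9.5938; 9.5938 17.2375]
P' = Q + AᵀP(A−BK) = [8.9844 9.0938; 9.0938 17.4875]
tr(P') = 26.4719

26.4719


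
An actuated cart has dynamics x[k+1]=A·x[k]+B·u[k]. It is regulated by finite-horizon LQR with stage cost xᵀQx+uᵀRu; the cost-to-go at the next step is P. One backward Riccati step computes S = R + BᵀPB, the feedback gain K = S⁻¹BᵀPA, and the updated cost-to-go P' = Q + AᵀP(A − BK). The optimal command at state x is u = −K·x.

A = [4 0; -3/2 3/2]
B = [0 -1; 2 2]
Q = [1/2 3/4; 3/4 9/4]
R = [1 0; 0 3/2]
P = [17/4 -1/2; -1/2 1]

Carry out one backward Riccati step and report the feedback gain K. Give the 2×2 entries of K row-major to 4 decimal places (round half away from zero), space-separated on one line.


BᵀP = [-1.0000 2.0000; -5.2500 2.5000]
S = R + BᵀPB = [1 0; 0 3/2] + [4.0000 5.0000; 5.0000 10.2500] = [5.0000 5.0000; 5.0000 11.7500]
BᵀPA = [-7.0000 3.0000; -24.7500 3.7500]
K = S⁻¹·BᵀPA = [1.2296 0.4889; -2.6296 0.1111]
A−BK = [1.3704 0.1111; 1.3000 0.3000]
AᵀP(A−BK) = [19.7741 0.9222; 0.9222 0.3667]
P' = Q + AᵀP(A−BK) = [20.2741 1.6722; 1.6722 2.6167]
tr(P') = 22.8907

1.2296 0.4889 -2.6296 0.1111
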